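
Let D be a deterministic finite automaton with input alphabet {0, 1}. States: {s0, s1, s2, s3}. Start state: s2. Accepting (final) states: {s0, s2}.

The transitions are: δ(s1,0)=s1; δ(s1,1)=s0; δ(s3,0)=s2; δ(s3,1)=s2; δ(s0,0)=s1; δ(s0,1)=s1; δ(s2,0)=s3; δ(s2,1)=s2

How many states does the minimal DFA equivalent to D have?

First remove the unreachable states {s0,s1}; 2 states remain.
P0 = {s2} | {s3}.
No further refinement is possible. Final partition (2 blocks): {s2} | {s3}.

2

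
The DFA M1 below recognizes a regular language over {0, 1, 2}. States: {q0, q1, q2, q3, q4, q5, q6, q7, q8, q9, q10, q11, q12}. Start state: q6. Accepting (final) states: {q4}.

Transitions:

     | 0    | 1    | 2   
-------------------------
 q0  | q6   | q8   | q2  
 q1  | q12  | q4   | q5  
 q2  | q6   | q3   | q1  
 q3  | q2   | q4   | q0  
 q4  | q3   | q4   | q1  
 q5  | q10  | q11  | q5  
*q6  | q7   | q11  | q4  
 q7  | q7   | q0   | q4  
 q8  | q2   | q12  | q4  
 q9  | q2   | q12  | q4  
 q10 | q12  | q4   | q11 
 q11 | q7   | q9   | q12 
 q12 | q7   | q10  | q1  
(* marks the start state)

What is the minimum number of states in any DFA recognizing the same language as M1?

8

P0 = {q4} | {q0,q1,q2,q3,q5,q6,q7,q8,q9,q10,q11,q12}.
Refine {q0,q1,q2,q3,q5,q6,q7,q8,q9,q10,q11,q12} on symbol 1: members go to different blocks, giving {q0,q2,q5,q6,q7,q8,q9,q11,q12} and {q1,q3,q10}.
Refine {q0,q2,q5,q6,q7,q8,q9,q11,q12} on symbol 0: members go to different blocks, giving {q0,q2,q6,q7,q8,q9,q11,q12} and {q5}.
On input 1, block {q0,q2,q6,q7,q8,q9,q11,q12} splits into {q0,q6,q7,q8,q9,q11} and {q2,q12}.
Refine {q0,q6,q7,q8,q9,q11} on symbol 0: members go to different blocks, giving {q0,q6,q7,q11} and {q8,q9}.
Split {q0,q6,q7,q11} by δ(·,1) → {q0,q11} and {q6,q7}.
Refine {q1,q3,q10} on symbol 2: members go to different blocks, giving {q3,q10} and {q1}.
No further refinement is possible. Final partition (8 blocks): {q4} | {q0,q11} | {q3,q10} | {q5} | {q2,q12} | {q8,q9} | {q6,q7} | {q1}.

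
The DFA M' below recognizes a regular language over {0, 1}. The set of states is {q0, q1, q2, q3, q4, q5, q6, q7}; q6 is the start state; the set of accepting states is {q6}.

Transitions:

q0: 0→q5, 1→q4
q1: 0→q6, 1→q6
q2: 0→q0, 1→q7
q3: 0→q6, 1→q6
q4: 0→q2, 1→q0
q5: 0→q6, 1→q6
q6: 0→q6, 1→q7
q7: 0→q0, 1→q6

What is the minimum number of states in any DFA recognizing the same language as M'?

States {q1,q3} cannot be reached from the start state, so discard them.
Initial partition by acceptance: {q6} | {q0,q2,q4,q5,q7}.
Split {q0,q2,q4,q5,q7} by δ(·,0) → {q0,q2,q4,q7} and {q5}.
Refine {q0,q2,q4,q7} on symbol 0: members go to different blocks, giving {q2,q4,q7} and {q0}.
On input 0, block {q2,q4,q7} splits into {q2,q7} and {q4}.
On input 1, block {q2,q7} splits into {q2} and {q7}.
Stable partition: {q6} | {q2} | {q5} | {q0} | {q4} | {q7} — 6 equivalence classes.

6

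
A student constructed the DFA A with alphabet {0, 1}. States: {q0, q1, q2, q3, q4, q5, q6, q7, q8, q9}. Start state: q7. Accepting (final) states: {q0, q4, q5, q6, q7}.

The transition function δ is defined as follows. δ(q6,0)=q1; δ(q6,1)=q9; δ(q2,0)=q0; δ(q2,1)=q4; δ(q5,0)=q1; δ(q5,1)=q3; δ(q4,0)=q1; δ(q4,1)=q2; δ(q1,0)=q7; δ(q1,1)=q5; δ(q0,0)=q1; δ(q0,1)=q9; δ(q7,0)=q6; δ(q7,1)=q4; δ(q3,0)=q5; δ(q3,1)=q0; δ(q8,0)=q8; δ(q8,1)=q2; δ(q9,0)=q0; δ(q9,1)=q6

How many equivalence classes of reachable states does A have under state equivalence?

Reachable states from the start: {q0,q1,q2,q3,q4,q5,q6,q7,q9}. Unreachable: {q8} — drop them.
Initial partition by acceptance: {q0,q4,q5,q6,q7} | {q1,q2,q3,q9}.
On input 0, block {q0,q4,q5,q6,q7} splits into {q0,q4,q5,q6} and {q7}.
On input 0, block {q1,q2,q3,q9} splits into {q2,q3,q9} and {q1}.
Stable partition: {q0,q4,q5,q6} | {q2,q3,q9} | {q7} | {q1} — 4 equivalence classes.

4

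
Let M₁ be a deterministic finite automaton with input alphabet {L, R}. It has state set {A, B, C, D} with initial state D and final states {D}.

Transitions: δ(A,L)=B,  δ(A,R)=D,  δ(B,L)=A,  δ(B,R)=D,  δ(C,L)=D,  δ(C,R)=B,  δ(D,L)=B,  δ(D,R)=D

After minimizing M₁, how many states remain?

Reachable states from the start: {A,B,D}. Unreachable: {C} — drop them.
Initial partition by acceptance: {D} | {A,B}.
The partition is now stable with 2 blocks: {D} | {A,B}.

2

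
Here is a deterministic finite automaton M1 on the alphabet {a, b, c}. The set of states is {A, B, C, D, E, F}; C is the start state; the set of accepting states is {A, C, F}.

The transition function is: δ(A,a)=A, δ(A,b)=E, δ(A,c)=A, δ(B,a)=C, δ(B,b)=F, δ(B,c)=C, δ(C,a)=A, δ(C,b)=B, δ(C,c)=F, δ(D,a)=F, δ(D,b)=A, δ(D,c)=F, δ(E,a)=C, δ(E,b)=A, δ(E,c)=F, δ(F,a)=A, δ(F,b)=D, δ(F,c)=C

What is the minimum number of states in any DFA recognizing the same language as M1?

Every state is reachable, so we keep all 6.
Initial partition by acceptance: {A,C,F} | {B,D,E}.
No further refinement is possible. Final partition (2 blocks): {A,C,F} | {B,D,E}.

2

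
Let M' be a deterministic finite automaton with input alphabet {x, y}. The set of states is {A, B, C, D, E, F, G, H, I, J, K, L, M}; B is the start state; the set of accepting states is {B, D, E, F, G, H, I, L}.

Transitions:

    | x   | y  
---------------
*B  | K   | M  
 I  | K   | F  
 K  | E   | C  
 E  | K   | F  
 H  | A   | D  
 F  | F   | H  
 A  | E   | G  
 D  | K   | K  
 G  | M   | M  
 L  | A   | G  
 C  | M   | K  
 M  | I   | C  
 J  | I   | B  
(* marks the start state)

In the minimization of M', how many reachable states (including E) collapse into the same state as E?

First remove the unreachable states {J,L}; 11 states remain.
P0 = {B,D,E,F,G,H,I} | {A,C,K,M}.
Refine {B,D,E,F,G,H,I} on symbol x: members go to different blocks, giving {B,D,E,G,H,I} and {F}.
Split {B,D,E,G,H,I} by δ(·,y) → {B,D,G} and {E,I} and {H}.
Split {A,C,K,M} by δ(·,x) → {A,K,M} and {C}.
Split {A,K,M} by δ(·,y) → {K,M} and {A}.
The partition is now stable with 7 blocks: {B,D,G} | {K,M} | {F} | {E,I} | {H} | {C} | {A}.
The equivalence class containing E is {E,I}, of size 2.

2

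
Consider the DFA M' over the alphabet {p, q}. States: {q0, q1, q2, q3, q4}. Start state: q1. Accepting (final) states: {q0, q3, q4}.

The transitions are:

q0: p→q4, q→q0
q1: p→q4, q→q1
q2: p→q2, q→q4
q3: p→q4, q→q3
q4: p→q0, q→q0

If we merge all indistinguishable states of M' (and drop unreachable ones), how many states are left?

Reachable states from the start: {q0,q1,q4}. Unreachable: {q2,q3} — drop them.
P0 = {q0,q4} | {q1}.
Stable partition: {q0,q4} | {q1} — 2 equivalence classes.

2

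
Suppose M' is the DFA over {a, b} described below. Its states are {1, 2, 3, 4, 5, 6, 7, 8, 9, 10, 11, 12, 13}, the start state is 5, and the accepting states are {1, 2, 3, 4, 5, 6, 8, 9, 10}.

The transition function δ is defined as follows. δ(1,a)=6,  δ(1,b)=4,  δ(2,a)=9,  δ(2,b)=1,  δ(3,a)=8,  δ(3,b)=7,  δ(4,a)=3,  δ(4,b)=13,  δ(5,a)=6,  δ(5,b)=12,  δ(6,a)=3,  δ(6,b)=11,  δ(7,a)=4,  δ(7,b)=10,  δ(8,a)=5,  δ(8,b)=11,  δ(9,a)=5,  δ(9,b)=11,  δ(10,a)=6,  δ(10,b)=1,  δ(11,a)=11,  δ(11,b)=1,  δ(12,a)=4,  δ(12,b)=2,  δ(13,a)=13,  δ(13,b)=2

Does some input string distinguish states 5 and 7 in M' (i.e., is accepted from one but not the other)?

Yes

Initial partition by acceptance: {1,2,3,4,5,6,8,9,10} | {7,11,12,13}.
Split {1,2,3,4,5,6,8,9,10} by δ(·,b) → {3,4,5,6,8,9} and {1,2,10}.
On input a, block {7,11,12,13} splits into {7,12} and {11,13}.
Split {3,4,5,6,8,9} by δ(·,b) → {4,6,8,9} and {3,5}.
Refine {1,2,10} on symbol b: members go to different blocks, giving {2,10} and {1}.
Split {11,13} by δ(·,b) → {11} and {13}.
On input b, block {4,6,8,9} splits into {6,8,9} and {4}.
The partition is now stable with 8 blocks: {6,8,9} | {7,12} | {2,10} | {11} | {3,5} | {1} | {13} | {4}.
5 and 7 end up in different blocks, so they are distinguishable. For instance, the string 'ε' is accepted from only 5.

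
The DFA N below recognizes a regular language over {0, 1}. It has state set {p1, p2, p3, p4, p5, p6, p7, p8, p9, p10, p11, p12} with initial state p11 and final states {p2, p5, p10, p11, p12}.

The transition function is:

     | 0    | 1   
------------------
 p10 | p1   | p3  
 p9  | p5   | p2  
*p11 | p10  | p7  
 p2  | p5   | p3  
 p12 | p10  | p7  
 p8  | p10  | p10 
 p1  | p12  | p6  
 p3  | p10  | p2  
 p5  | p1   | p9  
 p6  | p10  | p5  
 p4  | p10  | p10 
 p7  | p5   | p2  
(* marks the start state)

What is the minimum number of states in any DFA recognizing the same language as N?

First remove the unreachable states {p4,p8}; 10 states remain.
Initial partition by acceptance: {p2,p5,p10,p11,p12} | {p1,p3,p6,p7,p9}.
On input 0, block {p2,p5,p10,p11,p12} splits into {p2,p11,p12} and {p5,p10}.
Refine {p1,p3,p6,p7,p9} on symbol 0: members go to different blocks, giving {p3,p6,p7,p9} and {p1}.
Refine {p3,p6,p7,p9} on symbol 1: members go to different blocks, giving {p3,p7,p9} and {p6}.
The partition is now stable with 5 blocks: {p2,p11,p12} | {p3,p7,p9} | {p5,p10} | {p1} | {p6}.

5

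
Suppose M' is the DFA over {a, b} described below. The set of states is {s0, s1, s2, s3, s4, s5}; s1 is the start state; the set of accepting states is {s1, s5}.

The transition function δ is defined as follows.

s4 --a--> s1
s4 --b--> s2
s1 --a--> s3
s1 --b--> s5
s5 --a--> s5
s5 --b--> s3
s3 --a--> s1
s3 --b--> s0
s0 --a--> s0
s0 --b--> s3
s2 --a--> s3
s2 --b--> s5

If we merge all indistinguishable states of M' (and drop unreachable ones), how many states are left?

First remove the unreachable states {s2,s4}; 4 states remain.
Start with accepting vs non-accepting: {s1,s5} | {s0,s3}.
Refine {s1,s5} on symbol a: members go to different blocks, giving {s1} and {s5}.
Split {s0,s3} by δ(·,a) → {s0} and {s3}.
The partition is now stable with 4 blocks: {s1} | {s0} | {s5} | {s3}.

4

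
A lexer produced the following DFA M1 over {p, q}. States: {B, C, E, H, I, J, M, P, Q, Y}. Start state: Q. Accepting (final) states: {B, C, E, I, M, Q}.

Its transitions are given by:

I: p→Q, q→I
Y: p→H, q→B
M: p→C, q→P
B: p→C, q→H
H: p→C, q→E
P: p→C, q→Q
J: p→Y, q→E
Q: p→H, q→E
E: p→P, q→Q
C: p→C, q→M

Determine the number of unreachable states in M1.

4

BFS from Q reaches {C, E, H, M, P, Q}; the 4 state(s) B, I, J, Y are never visited.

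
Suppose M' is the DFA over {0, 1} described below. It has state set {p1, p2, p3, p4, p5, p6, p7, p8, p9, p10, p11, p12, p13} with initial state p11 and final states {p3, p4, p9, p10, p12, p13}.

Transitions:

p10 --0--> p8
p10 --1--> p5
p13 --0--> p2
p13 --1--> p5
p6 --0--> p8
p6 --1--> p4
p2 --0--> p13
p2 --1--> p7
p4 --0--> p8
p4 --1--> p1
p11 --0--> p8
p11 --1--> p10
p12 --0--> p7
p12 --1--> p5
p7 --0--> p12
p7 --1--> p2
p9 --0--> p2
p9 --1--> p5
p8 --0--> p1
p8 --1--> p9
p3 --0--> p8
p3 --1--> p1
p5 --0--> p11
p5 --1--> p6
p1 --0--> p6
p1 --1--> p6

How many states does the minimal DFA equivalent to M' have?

Reachable states from the start: {p1,p2,p4,p5,p6,p7,p8,p9,p10,p11,p12,p13}. Unreachable: {p3} — drop them.
Start with accepting vs non-accepting: {p4,p9,p10,p12,p13} | {p1,p2,p5,p6,p7,p8,p11}.
On input 0, block {p1,p2,p5,p6,p7,p8,p11} splits into {p1,p5,p6,p8,p11} and {p2,p7}.
Refine {p4,p9,p10,p12,p13} on symbol 0: members go to different blocks, giving {p9,p12,p13} and {p4,p10}.
On input 1, block {p1,p5,p6,p8,p11} splits into {p1,p5} and {p6,p11} and {p8}.
The partition is now stable with 6 blocks: {p9,p12,p13} | {p1,p5} | {p2,p7} | {p4,p10} | {p6,p11} | {p8}.

6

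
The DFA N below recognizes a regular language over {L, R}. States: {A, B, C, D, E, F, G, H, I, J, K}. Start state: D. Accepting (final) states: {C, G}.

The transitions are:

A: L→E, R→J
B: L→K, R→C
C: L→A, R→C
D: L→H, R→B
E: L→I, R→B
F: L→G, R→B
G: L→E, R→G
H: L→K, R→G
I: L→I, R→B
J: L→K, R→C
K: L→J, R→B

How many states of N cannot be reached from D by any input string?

1

BFS from D reaches {A, B, C, D, E, G, H, I, J, K}; the 1 state(s) F are never visited.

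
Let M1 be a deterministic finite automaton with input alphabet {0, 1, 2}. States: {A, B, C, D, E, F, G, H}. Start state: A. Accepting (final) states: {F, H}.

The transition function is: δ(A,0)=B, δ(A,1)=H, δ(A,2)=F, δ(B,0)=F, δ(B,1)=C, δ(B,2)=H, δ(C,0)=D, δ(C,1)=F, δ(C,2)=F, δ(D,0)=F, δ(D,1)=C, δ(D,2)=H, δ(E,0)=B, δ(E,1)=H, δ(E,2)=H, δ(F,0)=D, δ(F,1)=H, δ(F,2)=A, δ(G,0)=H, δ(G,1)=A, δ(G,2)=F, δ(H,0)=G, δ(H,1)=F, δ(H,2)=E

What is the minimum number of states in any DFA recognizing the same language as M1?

3

P0 = {F,H} | {A,B,C,D,E,G}.
On input 0, block {A,B,C,D,E,G} splits into {A,C,E} and {B,D,G}.
No further refinement is possible. Final partition (3 blocks): {F,H} | {A,C,E} | {B,D,G}.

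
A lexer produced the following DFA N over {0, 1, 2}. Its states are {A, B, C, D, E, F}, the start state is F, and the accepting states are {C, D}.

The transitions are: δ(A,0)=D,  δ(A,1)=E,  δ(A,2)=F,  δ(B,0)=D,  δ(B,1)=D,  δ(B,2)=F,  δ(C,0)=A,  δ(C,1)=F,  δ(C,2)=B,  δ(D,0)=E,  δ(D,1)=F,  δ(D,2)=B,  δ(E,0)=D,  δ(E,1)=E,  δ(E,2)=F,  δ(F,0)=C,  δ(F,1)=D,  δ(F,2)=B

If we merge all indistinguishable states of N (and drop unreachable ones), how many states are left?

Every state is reachable, so we keep all 6.
Initial partition by acceptance: {C,D} | {A,B,E,F}.
On input 1, block {A,B,E,F} splits into {A,E} and {B,F}.
Stable partition: {C,D} | {A,E} | {B,F} — 3 equivalence classes.

3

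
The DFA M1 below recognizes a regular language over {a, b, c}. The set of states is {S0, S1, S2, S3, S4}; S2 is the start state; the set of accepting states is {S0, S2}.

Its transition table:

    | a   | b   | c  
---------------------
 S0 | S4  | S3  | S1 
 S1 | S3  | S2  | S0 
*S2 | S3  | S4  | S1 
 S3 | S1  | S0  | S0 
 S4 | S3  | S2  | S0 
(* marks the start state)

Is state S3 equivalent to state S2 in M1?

No

All states are reachable from the start state.
P0 = {S0,S2} | {S1,S3,S4}.
Stable partition: {S0,S2} | {S1,S3,S4} — 2 equivalence classes.
S3 and S2 end up in different blocks, so they are distinguishable. For instance, the string 'ε' is accepted from only S2.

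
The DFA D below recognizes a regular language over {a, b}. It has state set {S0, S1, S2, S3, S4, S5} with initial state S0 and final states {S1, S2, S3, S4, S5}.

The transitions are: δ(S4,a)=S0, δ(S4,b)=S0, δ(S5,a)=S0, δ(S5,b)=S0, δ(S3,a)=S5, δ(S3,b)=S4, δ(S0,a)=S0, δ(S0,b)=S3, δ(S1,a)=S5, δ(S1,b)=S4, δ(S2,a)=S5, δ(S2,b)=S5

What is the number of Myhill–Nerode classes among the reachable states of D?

3

States {S1,S2} cannot be reached from the start state, so discard them.
Initial partition by acceptance: {S3,S4,S5} | {S0}.
Refine {S3,S4,S5} on symbol a: members go to different blocks, giving {S4,S5} and {S3}.
The partition is now stable with 3 blocks: {S4,S5} | {S0} | {S3}.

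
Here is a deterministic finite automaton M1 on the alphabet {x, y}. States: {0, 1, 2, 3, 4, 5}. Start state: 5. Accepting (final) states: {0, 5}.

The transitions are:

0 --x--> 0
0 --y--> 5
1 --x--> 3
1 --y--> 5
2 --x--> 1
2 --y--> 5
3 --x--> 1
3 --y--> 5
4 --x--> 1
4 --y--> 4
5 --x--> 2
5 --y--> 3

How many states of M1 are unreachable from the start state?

2

BFS from 5 reaches {1, 2, 3, 5}; the 2 state(s) 0, 4 are never visited.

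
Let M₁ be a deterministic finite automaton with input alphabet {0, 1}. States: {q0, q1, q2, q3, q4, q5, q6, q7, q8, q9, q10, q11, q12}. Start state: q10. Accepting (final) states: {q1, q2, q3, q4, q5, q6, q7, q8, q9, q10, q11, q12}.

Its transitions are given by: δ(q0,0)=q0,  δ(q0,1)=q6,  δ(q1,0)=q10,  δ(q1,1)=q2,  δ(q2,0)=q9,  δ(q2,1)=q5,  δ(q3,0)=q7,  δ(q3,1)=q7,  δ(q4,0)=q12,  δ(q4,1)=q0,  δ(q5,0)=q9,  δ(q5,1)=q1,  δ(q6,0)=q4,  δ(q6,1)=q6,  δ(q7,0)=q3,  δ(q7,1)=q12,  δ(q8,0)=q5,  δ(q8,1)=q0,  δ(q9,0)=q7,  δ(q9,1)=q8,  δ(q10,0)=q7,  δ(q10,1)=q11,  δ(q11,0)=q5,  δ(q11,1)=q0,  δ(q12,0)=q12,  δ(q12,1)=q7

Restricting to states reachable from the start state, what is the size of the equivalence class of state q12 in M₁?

Start with accepting vs non-accepting: {q1,q2,q3,q4,q5,q6,q7,q8,q9,q10,q11,q12} | {q0}.
Refine {q1,q2,q3,q4,q5,q6,q7,q8,q9,q10,q11,q12} on symbol 1: members go to different blocks, giving {q1,q2,q3,q5,q6,q7,q9,q10,q12} and {q4,q8,q11}.
Refine {q1,q2,q3,q5,q6,q7,q9,q10,q12} on symbol 0: members go to different blocks, giving {q1,q2,q3,q5,q7,q9,q10,q12} and {q6}.
Split {q1,q2,q3,q5,q7,q9,q10,q12} by δ(·,1) → {q1,q2,q3,q5,q7,q12} and {q9,q10}.
Split {q1,q2,q3,q5,q7,q12} by δ(·,0) → {q1,q2,q5} and {q3,q7,q12}.
Split {q4,q8,q11} by δ(·,0) → {q8,q11} and {q4}.
Stable partition: {q1,q2,q5} | {q0} | {q8,q11} | {q6} | {q9,q10} | {q3,q7,q12} | {q4} — 7 equivalence classes.
The equivalence class containing q12 is {q3,q7,q12}, of size 3.

3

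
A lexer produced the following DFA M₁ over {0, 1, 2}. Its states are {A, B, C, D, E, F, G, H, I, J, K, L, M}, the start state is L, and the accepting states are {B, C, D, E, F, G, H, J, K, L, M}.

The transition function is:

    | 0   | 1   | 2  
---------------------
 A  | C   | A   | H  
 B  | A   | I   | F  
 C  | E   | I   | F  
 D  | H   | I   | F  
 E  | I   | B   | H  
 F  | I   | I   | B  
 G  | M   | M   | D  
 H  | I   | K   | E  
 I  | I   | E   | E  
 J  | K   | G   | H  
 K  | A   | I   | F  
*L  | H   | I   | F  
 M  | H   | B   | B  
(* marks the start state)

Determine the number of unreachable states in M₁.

Starting at L and following transitions, the reachable set is {A, B, C, E, F, H, I, K, L}. That leaves D, G, J, M unreachable — 4 in total.

4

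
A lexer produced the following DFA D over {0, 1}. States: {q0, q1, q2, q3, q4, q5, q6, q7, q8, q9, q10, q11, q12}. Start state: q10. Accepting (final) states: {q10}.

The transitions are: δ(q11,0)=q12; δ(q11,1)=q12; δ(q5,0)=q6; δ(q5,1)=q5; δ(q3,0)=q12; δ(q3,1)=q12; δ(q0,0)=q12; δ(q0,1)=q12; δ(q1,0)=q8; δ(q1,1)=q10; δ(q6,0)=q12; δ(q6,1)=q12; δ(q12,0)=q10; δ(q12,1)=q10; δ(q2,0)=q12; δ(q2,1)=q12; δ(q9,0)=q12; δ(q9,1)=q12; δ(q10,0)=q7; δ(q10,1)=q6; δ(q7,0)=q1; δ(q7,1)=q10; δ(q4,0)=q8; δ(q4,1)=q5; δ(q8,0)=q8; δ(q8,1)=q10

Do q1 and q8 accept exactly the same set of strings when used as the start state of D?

Yes

Reachable states from the start: {q1,q6,q7,q8,q10,q12}. Unreachable: {q0,q2,q3,q4,q5,q9,q11} — drop them.
P0 = {q10} | {q1,q6,q7,q8,q12}.
Refine {q1,q6,q7,q8,q12} on symbol 0: members go to different blocks, giving {q1,q6,q7,q8} and {q12}.
Split {q1,q6,q7,q8} by δ(·,0) → {q1,q7,q8} and {q6}.
Stable partition: {q10} | {q1,q7,q8} | {q12} | {q6} — 4 equivalence classes.
q1 and q8 lie in the same block of the stable partition, so they are equivalent — no string distinguishes them.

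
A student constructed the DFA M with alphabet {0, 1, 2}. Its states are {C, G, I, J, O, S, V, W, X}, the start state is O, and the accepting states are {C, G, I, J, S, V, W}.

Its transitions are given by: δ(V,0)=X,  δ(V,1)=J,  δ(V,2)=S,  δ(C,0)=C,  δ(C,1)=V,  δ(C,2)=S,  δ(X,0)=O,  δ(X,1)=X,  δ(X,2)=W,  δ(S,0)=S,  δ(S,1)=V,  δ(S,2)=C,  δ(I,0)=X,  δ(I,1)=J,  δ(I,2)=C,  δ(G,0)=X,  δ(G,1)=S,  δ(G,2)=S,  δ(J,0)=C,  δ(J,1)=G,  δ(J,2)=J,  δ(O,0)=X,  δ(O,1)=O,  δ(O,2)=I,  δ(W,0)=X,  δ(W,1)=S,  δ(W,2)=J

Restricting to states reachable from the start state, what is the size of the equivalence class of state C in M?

Initial partition by acceptance: {C,G,I,J,S,V,W} | {O,X}.
Refine {C,G,I,J,S,V,W} on symbol 0: members go to different blocks, giving {G,I,V,W} and {C,J,S}.
Stable partition: {G,I,V,W} | {O,X} | {C,J,S} — 3 equivalence classes.
The equivalence class containing C is {C,J,S}, of size 3.

3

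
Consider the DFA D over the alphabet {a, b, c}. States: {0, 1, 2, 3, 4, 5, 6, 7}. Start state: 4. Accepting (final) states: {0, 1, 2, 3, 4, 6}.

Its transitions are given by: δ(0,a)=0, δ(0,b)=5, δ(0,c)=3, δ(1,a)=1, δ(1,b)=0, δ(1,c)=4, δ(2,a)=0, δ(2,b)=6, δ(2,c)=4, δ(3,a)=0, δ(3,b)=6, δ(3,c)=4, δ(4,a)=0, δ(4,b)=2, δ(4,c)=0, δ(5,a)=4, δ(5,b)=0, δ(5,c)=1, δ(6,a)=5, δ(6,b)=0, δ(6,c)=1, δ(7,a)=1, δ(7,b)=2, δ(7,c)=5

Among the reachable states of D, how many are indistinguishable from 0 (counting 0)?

1

Reachable states from the start: {0,1,2,3,4,5,6}. Unreachable: {7} — drop them.
Initial partition by acceptance: {0,1,2,3,4,6} | {5}.
Refine {0,1,2,3,4,6} on symbol a: members go to different blocks, giving {0,1,2,3,4} and {6}.
Split {0,1,2,3,4} by δ(·,b) → {1,4} and {2,3} and {0}.
On input a, block {1,4} splits into {1} and {4}.
Stable partition: {1} | {5} | {6} | {2,3} | {0} | {4} — 6 equivalence classes.
The equivalence class containing 0 is {0}, of size 1.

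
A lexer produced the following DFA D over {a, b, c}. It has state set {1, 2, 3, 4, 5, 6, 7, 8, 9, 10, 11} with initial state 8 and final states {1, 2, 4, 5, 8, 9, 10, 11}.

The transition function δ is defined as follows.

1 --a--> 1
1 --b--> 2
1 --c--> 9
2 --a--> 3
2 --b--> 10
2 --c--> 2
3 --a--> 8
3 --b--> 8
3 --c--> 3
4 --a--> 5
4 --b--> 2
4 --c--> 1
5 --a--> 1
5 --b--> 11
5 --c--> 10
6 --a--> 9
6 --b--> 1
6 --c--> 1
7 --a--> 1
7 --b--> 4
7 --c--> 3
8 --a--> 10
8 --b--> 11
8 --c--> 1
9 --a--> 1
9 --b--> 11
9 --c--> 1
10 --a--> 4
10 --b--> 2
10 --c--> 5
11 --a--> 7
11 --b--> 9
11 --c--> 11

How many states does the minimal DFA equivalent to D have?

3

States {6} cannot be reached from the start state, so discard them.
Start with accepting vs non-accepting: {1,2,4,5,8,9,10,11} | {3,7}.
Split {1,2,4,5,8,9,10,11} by δ(·,a) → {1,4,5,8,9,10} and {2,11}.
No further refinement is possible. Final partition (3 blocks): {1,4,5,8,9,10} | {3,7} | {2,11}.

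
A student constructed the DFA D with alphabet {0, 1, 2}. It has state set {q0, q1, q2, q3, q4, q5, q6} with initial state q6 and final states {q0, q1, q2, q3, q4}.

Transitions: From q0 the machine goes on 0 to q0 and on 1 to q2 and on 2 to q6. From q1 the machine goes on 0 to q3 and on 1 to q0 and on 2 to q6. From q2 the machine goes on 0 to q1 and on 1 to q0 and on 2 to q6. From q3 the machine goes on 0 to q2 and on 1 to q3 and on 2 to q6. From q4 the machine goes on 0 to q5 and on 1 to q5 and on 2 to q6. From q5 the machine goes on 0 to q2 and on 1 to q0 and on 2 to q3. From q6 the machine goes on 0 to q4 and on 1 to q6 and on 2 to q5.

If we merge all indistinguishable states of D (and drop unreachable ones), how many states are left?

4

Every state is reachable, so we keep all 7.
Initial partition by acceptance: {q0,q1,q2,q3,q4} | {q5,q6}.
Refine {q0,q1,q2,q3,q4} on symbol 0: members go to different blocks, giving {q0,q1,q2,q3} and {q4}.
On input 0, block {q5,q6} splits into {q5} and {q6}.
The partition is now stable with 4 blocks: {q0,q1,q2,q3} | {q5} | {q4} | {q6}.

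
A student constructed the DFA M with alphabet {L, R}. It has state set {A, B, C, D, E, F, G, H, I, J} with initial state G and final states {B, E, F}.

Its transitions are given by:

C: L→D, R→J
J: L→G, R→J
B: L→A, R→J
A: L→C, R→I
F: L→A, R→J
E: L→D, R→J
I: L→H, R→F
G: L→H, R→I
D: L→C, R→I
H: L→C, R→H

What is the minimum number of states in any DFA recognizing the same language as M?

Reachable states from the start: {A,C,D,F,G,H,I,J}. Unreachable: {B,E} — drop them.
Start with accepting vs non-accepting: {F} | {A,C,D,G,H,I,J}.
Split {A,C,D,G,H,I,J} by δ(·,R) → {A,C,D,G,H,J} and {I}.
Refine {A,C,D,G,H,J} on symbol R: members go to different blocks, giving {A,D,G} and {C,H,J}.
Split {C,H,J} by δ(·,L) → {C,J} and {H}.
On input L, block {A,D,G} splits into {A,D} and {G}.
On input L, block {C,J} splits into {C} and {J}.
Stable partition: {F} | {A,D} | {I} | {C} | {H} | {G} | {J} — 7 equivalence classes.

7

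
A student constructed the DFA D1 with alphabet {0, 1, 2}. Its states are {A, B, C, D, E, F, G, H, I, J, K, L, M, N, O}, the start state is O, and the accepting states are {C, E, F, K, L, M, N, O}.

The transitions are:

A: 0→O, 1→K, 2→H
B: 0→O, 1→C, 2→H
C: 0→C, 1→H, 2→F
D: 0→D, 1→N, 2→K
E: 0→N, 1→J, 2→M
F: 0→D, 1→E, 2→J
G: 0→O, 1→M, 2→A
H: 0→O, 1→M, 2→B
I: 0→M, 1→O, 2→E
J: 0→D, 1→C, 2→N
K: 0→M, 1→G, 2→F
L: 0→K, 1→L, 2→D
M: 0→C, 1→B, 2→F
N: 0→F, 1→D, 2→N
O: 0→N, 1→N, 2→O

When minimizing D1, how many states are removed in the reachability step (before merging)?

Starting at O and following transitions, the reachable set is {A, B, C, D, E, F, G, H, J, K, M, N, O}. That leaves I, L unreachable — 2 in total.

2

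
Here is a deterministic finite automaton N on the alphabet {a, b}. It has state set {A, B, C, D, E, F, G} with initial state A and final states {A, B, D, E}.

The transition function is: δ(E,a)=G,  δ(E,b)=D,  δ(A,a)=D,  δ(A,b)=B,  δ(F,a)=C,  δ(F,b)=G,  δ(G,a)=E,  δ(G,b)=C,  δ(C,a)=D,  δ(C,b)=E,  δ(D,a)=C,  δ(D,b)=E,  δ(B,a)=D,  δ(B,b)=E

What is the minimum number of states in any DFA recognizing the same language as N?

Reachable states from the start: {A,B,C,D,E,G}. Unreachable: {F} — drop them.
P0 = {A,B,D,E} | {C,G}.
On input a, block {A,B,D,E} splits into {A,B} and {D,E}.
Split {A,B} by δ(·,b) → {A} and {B}.
Refine {C,G} on symbol b: members go to different blocks, giving {C} and {G}.
Refine {D,E} on symbol a: members go to different blocks, giving {D} and {E}.
The partition is now stable with 6 blocks: {A} | {C} | {D} | {B} | {G} | {E}.

6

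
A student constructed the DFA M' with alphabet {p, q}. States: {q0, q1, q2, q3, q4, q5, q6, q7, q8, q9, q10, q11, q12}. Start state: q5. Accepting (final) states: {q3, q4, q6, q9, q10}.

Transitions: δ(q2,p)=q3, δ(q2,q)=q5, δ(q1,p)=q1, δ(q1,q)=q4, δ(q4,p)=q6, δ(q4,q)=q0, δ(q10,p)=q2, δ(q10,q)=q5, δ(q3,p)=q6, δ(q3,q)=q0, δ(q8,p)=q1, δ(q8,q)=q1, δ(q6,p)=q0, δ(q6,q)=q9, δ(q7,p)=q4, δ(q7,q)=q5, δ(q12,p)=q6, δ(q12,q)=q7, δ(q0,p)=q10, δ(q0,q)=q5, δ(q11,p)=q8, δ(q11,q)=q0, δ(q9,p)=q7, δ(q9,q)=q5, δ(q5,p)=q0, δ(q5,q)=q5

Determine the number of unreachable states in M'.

Starting at q5 and following transitions, the reachable set is {q0, q2, q3, q4, q5, q6, q7, q9, q10}. That leaves q1, q8, q11, q12 unreachable — 4 in total.

4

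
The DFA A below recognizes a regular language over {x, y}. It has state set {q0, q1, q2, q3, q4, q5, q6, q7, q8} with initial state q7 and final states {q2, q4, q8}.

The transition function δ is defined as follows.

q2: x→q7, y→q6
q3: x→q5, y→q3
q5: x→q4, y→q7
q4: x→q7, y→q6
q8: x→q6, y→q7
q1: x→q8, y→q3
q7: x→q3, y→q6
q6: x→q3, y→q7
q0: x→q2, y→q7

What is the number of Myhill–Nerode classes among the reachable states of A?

4

Reachable states from the start: {q3,q4,q5,q6,q7}. Unreachable: {q0,q1,q2,q8} — drop them.
P0 = {q4} | {q3,q5,q6,q7}.
Refine {q3,q5,q6,q7} on symbol x: members go to different blocks, giving {q3,q6,q7} and {q5}.
Refine {q3,q6,q7} on symbol x: members go to different blocks, giving {q6,q7} and {q3}.
The partition is now stable with 4 blocks: {q4} | {q6,q7} | {q5} | {q3}.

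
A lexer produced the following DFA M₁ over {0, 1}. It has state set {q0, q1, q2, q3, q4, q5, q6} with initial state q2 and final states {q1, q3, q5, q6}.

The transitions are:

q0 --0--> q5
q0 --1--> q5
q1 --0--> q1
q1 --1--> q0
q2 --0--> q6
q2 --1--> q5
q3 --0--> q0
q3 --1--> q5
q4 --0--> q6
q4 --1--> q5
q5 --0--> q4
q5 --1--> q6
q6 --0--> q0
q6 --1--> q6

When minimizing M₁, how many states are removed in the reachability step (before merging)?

BFS from q2 reaches {q0, q2, q4, q5, q6}; the 2 state(s) q1, q3 are never visited.

2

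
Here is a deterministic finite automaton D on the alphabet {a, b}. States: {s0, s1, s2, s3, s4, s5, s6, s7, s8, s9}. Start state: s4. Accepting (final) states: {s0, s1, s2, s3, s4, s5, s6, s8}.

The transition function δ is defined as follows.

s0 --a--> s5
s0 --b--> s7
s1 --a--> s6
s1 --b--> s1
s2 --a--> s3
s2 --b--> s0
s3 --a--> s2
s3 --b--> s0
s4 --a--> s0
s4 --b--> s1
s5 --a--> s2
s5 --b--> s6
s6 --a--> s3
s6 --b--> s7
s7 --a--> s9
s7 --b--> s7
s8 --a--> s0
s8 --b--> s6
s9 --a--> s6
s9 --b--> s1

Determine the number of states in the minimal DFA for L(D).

First remove the unreachable states {s8}; 9 states remain.
Start with accepting vs non-accepting: {s0,s1,s2,s3,s4,s5,s6} | {s7,s9}.
On input b, block {s0,s1,s2,s3,s4,s5,s6} splits into {s1,s2,s3,s4,s5} and {s0,s6}.
On input a, block {s1,s2,s3,s4,s5} splits into {s2,s3,s5} and {s1,s4}.
On input a, block {s7,s9} splits into {s7} and {s9}.
The partition is now stable with 5 blocks: {s2,s3,s5} | {s7} | {s0,s6} | {s1,s4} | {s9}.

5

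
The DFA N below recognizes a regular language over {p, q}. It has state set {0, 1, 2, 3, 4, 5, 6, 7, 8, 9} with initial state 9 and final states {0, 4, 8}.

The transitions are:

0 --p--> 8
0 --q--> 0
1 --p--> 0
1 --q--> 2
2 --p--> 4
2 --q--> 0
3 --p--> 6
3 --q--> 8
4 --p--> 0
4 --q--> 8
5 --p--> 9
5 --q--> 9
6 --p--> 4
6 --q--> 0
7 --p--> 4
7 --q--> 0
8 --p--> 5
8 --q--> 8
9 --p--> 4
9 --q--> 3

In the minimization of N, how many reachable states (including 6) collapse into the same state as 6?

Reachable states from the start: {0,3,4,5,6,8,9}. Unreachable: {1,2,7} — drop them.
Initial partition by acceptance: {0,4,8} | {3,5,6,9}.
Split {0,4,8} by δ(·,p) → {0,4} and {8}.
On input p, block {0,4} splits into {0} and {4}.
Refine {3,5,6,9} on symbol p: members go to different blocks, giving {3,5} and {6,9}.
Split {3,5} by δ(·,q) → {3} and {5}.
On input q, block {6,9} splits into {6} and {9}.
Stable partition: {0} | {3} | {8} | {4} | {6} | {5} | {9} — 7 equivalence classes.
The equivalence class containing 6 is {6}, of size 1.

1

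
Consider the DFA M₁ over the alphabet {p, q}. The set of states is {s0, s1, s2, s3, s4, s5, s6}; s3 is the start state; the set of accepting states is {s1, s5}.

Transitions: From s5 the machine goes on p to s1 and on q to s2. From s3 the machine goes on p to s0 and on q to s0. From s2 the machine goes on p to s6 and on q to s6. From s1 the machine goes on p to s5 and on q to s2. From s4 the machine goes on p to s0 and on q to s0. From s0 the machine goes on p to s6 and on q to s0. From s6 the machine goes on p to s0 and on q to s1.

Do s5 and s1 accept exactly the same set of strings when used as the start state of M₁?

First remove the unreachable states {s4}; 6 states remain.
P0 = {s1,s5} | {s0,s2,s3,s6}.
On input q, block {s0,s2,s3,s6} splits into {s0,s2,s3} and {s6}.
Refine {s0,s2,s3} on symbol p: members go to different blocks, giving {s0,s2} and {s3}.
Refine {s0,s2} on symbol q: members go to different blocks, giving {s0} and {s2}.
No further refinement is possible. Final partition (5 blocks): {s1,s5} | {s0} | {s6} | {s3} | {s2}.
s5 and s1 lie in the same block of the stable partition, so they are equivalent — no string distinguishes them.

Yes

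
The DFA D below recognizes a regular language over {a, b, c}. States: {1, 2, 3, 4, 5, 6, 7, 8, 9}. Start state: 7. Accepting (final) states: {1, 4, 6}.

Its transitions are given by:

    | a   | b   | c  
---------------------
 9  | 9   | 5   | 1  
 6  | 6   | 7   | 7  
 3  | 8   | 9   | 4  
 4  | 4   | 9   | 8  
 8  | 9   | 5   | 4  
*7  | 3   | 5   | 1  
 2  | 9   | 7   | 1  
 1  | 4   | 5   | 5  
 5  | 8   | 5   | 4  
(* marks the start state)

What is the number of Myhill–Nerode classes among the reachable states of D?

2

Reachable states from the start: {1,3,4,5,7,8,9}. Unreachable: {2,6} — drop them.
Start with accepting vs non-accepting: {1,4} | {3,5,7,8,9}.
Stable partition: {1,4} | {3,5,7,8,9} — 2 equivalence classes.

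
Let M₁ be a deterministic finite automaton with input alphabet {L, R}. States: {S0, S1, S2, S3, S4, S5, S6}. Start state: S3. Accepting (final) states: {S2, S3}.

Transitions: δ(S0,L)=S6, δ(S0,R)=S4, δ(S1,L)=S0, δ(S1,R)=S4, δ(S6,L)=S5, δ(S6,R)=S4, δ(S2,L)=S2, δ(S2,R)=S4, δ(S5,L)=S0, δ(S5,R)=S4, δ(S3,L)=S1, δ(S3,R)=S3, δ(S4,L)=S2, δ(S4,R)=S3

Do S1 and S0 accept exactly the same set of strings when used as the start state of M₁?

Yes

Every state is reachable, so we keep all 7.
Initial partition by acceptance: {S2,S3} | {S0,S1,S4,S5,S6}.
Refine {S2,S3} on symbol L: members go to different blocks, giving {S2} and {S3}.
Refine {S0,S1,S4,S5,S6} on symbol L: members go to different blocks, giving {S0,S1,S5,S6} and {S4}.
Stable partition: {S2} | {S0,S1,S5,S6} | {S3} | {S4} — 4 equivalence classes.
S1 and S0 lie in the same block of the stable partition, so they are equivalent — no string distinguishes them.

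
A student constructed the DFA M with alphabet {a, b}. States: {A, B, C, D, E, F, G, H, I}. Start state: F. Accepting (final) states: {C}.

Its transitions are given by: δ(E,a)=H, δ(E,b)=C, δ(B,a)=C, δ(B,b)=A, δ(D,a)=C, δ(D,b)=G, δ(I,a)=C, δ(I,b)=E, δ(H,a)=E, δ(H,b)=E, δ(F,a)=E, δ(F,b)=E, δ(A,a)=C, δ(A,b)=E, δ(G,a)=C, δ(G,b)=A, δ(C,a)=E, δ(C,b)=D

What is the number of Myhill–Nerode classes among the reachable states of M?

6

States {B,I} cannot be reached from the start state, so discard them.
Initial partition by acceptance: {C} | {A,D,E,F,G,H}.
On input a, block {A,D,E,F,G,H} splits into {A,D,G} and {E,F,H}.
Refine {A,D,G} on symbol b: members go to different blocks, giving {D,G} and {A}.
Refine {D,G} on symbol b: members go to different blocks, giving {D} and {G}.
Split {E,F,H} by δ(·,b) → {F,H} and {E}.
Stable partition: {C} | {D} | {F,H} | {A} | {G} | {E} — 6 equivalence classes.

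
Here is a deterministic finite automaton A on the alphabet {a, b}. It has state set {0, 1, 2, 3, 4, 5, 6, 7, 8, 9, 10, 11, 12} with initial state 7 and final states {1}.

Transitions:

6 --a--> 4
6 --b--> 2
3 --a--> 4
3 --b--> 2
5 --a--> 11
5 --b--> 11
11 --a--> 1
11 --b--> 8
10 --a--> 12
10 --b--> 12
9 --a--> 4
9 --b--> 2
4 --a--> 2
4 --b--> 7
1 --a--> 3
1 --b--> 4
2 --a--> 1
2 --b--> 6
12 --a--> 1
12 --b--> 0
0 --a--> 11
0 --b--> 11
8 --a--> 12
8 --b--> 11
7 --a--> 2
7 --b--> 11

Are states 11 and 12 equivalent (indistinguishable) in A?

Reachable states from the start: {0,1,2,3,4,6,7,8,11,12}. Unreachable: {5,9,10} — drop them.
Initial partition by acceptance: {1} | {0,2,3,4,6,7,8,11,12}.
Refine {0,2,3,4,6,7,8,11,12} on symbol a: members go to different blocks, giving {0,3,4,6,7,8} and {2,11,12}.
Split {0,3,4,6,7,8} by δ(·,a) → {0,4,7,8} and {3,6}.
Split {0,4,7,8} by δ(·,b) → {0,7,8} and {4}.
Split {2,11,12} by δ(·,b) → {11,12} and {2}.
Refine {0,7,8} on symbol a: members go to different blocks, giving {0,8} and {7}.
Stable partition: {1} | {0,8} | {11,12} | {3,6} | {4} | {2} | {7} — 7 equivalence classes.
11 and 12 lie in the same block of the stable partition, so they are equivalent — no string distinguishes them.

Yes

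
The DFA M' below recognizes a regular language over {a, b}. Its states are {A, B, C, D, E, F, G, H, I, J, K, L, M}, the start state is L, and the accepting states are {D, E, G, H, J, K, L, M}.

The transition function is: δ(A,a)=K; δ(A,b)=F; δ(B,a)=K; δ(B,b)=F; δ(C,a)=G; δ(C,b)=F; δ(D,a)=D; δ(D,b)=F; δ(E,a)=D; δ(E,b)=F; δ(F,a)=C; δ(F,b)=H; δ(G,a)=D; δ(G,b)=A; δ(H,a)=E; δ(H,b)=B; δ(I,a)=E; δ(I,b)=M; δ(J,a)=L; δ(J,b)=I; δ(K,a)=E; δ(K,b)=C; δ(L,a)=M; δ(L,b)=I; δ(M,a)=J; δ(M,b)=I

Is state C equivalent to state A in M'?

All states are reachable from the start state.
Start with accepting vs non-accepting: {D,E,G,H,J,K,L,M} | {A,B,C,F,I}.
Split {A,B,C,F,I} by δ(·,a) → {A,B,C,I} and {F}.
Refine {D,E,G,H,J,K,L,M} on symbol b: members go to different blocks, giving {G,H,J,K,L,M} and {D,E}.
On input a, block {G,H,J,K,L,M} splits into {G,H,K} and {J,L,M}.
On input a, block {A,B,C,I} splits into {A,B,C} and {I}.
No further refinement is possible. Final partition (6 blocks): {G,H,K} | {A,B,C} | {F} | {D,E} | {J,L,M} | {I}.
C and A lie in the same block of the stable partition, so they are equivalent — no string distinguishes them.

Yes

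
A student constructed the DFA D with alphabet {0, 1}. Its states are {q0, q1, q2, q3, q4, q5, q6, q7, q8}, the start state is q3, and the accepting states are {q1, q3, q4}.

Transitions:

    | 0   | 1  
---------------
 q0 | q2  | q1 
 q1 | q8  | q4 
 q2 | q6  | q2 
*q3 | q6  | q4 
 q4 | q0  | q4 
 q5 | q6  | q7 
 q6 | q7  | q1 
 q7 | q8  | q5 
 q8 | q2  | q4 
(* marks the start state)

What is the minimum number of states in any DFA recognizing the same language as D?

Every state is reachable, so we keep all 9.
Start with accepting vs non-accepting: {q1,q3,q4} | {q0,q2,q5,q6,q7,q8}.
Split {q0,q2,q5,q6,q7,q8} by δ(·,1) → {q0,q6,q8} and {q2,q5,q7}.
No further refinement is possible. Final partition (3 blocks): {q1,q3,q4} | {q0,q6,q8} | {q2,q5,q7}.

3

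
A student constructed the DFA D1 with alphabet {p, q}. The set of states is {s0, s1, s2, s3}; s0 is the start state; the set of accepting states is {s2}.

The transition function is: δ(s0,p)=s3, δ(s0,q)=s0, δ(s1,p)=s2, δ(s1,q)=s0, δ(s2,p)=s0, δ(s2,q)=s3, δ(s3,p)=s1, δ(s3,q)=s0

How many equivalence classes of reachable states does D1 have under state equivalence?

4

Every state is reachable, so we keep all 4.
P0 = {s2} | {s0,s1,s3}.
Split {s0,s1,s3} by δ(·,p) → {s0,s3} and {s1}.
On input p, block {s0,s3} splits into {s0} and {s3}.
Stable partition: {s2} | {s0} | {s1} | {s3} — 4 equivalence classes.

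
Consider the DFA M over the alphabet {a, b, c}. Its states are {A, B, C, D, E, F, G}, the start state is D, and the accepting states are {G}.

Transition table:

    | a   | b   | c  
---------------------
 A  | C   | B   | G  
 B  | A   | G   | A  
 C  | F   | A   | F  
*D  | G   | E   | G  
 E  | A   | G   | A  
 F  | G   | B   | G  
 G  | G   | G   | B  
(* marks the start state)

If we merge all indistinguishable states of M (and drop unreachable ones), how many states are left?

P0 = {G} | {A,B,C,D,E,F}.
Refine {A,B,C,D,E,F} on symbol a: members go to different blocks, giving {A,B,C,E} and {D,F}.
Refine {A,B,C,E} on symbol a: members go to different blocks, giving {A,B,E} and {C}.
On input a, block {A,B,E} splits into {B,E} and {A}.
The partition is now stable with 5 blocks: {G} | {B,E} | {D,F} | {C} | {A}.

5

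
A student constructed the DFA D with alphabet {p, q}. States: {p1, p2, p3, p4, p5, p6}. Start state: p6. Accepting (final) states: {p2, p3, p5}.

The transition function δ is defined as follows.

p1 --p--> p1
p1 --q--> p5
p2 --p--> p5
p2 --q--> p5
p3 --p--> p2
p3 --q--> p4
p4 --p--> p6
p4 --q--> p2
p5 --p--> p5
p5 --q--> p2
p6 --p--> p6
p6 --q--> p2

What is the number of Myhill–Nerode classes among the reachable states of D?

Reachable states from the start: {p2,p5,p6}. Unreachable: {p1,p3,p4} — drop them.
Initial partition by acceptance: {p2,p5} | {p6}.
Stable partition: {p2,p5} | {p6} — 2 equivalence classes.

2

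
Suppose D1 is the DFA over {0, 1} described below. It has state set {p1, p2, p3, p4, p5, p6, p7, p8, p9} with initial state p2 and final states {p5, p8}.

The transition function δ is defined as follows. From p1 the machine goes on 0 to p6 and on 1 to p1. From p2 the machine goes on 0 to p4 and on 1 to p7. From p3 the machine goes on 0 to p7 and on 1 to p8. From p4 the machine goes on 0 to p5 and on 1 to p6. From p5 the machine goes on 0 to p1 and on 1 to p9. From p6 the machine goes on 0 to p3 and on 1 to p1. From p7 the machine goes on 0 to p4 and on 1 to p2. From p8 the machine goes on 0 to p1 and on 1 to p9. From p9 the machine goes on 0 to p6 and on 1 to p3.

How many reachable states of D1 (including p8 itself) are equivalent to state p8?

2

Every state is reachable, so we keep all 9.
Start with accepting vs non-accepting: {p5,p8} | {p1,p2,p3,p4,p6,p7,p9}.
Split {p1,p2,p3,p4,p6,p7,p9} by δ(·,0) → {p1,p2,p3,p6,p7,p9} and {p4}.
On input 0, block {p1,p2,p3,p6,p7,p9} splits into {p1,p3,p6,p9} and {p2,p7}.
Split {p1,p3,p6,p9} by δ(·,0) → {p1,p6,p9} and {p3}.
Split {p1,p6,p9} by δ(·,0) → {p1,p9} and {p6}.
Split {p1,p9} by δ(·,1) → {p1} and {p9}.
Stable partition: {p5,p8} | {p1} | {p4} | {p2,p7} | {p3} | {p6} | {p9} — 7 equivalence classes.
The equivalence class containing p8 is {p5,p8}, of size 2.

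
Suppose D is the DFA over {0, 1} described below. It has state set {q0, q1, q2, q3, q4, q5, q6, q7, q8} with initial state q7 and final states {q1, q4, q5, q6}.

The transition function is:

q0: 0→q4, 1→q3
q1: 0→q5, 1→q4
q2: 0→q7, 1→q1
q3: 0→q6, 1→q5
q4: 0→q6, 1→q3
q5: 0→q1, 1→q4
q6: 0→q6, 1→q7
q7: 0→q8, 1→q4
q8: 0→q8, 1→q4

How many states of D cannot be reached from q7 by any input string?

2

No path from q7 leads to q0, q2; the other 7 states are all reachable.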